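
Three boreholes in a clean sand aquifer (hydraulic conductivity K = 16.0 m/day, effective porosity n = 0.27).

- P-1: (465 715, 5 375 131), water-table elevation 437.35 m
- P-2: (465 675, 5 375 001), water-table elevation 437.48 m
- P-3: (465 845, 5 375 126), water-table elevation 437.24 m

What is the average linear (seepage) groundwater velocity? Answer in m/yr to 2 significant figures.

Taking P-1 as reference: P-2−P-1 = (-40, -130, +0.13); P-3−P-1 = (130, -5, -0.11).
Determinant of the coordinate differences = (-40)·(-5) − 130·(-130) = 17100.
∂h/∂x = [(+0.13)·(-5) − (-0.11)·(-130)] / 17100 = -0.0008743
∂h/∂y = [(-40)·(-0.11) − 130·(+0.13)] / 17100 = -0.0007310
|∇h| = √(-0.0008743² + -0.0007310²) = 0.00114
Seepage velocity v = K·i/n = 16.0 × 0.00114 / 0.27 = 0.06756 m/day = 24.68 m/yr.

25 m/yr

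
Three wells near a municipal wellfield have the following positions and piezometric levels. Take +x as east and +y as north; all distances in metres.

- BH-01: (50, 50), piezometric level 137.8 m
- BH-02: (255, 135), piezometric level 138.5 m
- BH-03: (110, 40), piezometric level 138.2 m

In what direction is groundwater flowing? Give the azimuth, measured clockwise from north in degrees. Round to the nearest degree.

314°

Taking BH-01 as reference: BH-02−BH-01 = (205, 85, +0.7); BH-03−BH-01 = (60, -10, +0.4).
Determinant of the coordinate differences = 205·(-10) − 60·85 = -7150.
∂h/∂x = [(+0.7)·(-10) − (+0.4)·85] / -7150 = +0.005734
∂h/∂y = [205·(+0.4) − 60·(+0.7)] / -7150 = -0.005594
Flow direction (−∇h) has components (-0.005734 E, +0.005594 N).
Azimuth = atan2(E, N) = atan2(-0.005734, +0.005594) = 314.3° ≈ 314°.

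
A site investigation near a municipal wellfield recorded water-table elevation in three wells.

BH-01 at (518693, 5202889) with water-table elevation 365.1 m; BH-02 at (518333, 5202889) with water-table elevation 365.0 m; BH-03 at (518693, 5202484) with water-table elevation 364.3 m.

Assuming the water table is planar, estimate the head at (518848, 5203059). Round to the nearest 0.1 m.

365.5 m

∂h/∂x = (365.0 − 365.1) / (518333 − 518693) = +0.0002778
∂h/∂y = (364.3 − 365.1) / (5202484 − 5202889) = +0.001975
h(518848, 5203059) = 365.1 + (+0.0002778)·(155) + (+0.001975)·(170) = 365.1 +0.043 +0.336 = 365.479 m.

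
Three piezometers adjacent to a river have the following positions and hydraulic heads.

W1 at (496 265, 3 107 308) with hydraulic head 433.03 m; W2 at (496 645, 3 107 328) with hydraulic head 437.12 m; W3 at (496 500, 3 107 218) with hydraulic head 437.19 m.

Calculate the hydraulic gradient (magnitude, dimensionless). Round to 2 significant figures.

0.020

With h = a·x + b·y + c and W1 as origin, the differences give:
  380·a + 20·b = +4.09
  235·a + (-90)·b = +4.16
Eliminate b (×(-90) and ×20, subtract): -38900·a = -451.300 → a = ∂h/∂x = +0.01160
Back-substitute: b = ∂h/∂y = -0.01593.
|∇h| = √(0.01160² + -0.01593²) = 0.01971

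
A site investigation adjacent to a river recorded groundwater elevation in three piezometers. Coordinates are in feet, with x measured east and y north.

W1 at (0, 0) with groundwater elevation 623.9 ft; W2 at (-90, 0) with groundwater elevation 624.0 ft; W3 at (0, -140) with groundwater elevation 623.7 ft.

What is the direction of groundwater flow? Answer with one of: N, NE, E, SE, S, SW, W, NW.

SE

∂h/∂x = (624.0 − 623.9) / (-90 − 0) = -0.001111
∂h/∂y = (623.7 − 623.9) / (-140 − 0) = +0.001429
Flow = −∇h = (+0.001111 east, -0.001429 north), which points southeast.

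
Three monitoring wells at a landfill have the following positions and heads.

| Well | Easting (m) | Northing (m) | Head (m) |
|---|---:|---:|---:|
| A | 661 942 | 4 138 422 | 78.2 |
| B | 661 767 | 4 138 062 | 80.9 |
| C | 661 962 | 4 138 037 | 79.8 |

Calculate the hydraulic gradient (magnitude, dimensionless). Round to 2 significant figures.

0.0077

With h = a·x + b·y + c and A as origin, the differences give:
  (-175)·a + (-360)·b = +2.7
  20·a + (-385)·b = +1.6
Eliminate b (×(-385) and ×(-360), subtract): 74575·a = -463.50 → a = ∂h/∂x = -0.006215
Back-substitute: b = ∂h/∂y = -0.004479.
|∇h| = √(-0.006215² + -0.004479²) = 0.007661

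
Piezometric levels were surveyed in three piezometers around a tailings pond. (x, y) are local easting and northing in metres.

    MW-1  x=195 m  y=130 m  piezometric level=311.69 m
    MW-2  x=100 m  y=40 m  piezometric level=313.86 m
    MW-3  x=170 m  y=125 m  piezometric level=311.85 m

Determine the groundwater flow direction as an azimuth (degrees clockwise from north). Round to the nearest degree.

Differences from MW-1: to MW-2 (Δx, Δy, Δh) = (-95, -90, +2.17); to MW-3 = (-25, -5, +0.16).
Solve a·Δx + b·Δy = Δh: det = (-95)·(-5) − (-25)·(-90) = -1775.
∂h/∂x = [(+2.17)·(-5) − (+0.16)·(-90)] / -1775 = -0.002000
∂h/∂y = [(-95)·(+0.16) − (-25)·(+2.17)] / -1775 = -0.02200
Flow direction (−∇h) has components (+0.002000 E, +0.02200 N).
Azimuth = atan2(E, N) = atan2(+0.002000, +0.02200) = 5.2° ≈ 005°.

005°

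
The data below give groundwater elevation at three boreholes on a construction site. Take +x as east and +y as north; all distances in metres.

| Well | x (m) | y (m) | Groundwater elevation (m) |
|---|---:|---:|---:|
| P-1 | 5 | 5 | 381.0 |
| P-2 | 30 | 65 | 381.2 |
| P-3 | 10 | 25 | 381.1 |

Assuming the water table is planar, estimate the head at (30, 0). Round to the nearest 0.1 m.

380.7 m

With h = a·x + b·y + c and P-1 as origin, the differences give:
  25·a + 60·b = +0.2
  5·a + 20·b = +0.1
Eliminate b (×20 and ×60, subtract): 200·a = -2.00 → a = ∂h/∂x = -0.01000
Back-substitute: b = ∂h/∂y = +0.007500.
h(30, 0) = 381.0 + (-0.01000)·(25) + (+0.007500)·(-5) = 381.0 -0.250 -0.038 = 380.712 m.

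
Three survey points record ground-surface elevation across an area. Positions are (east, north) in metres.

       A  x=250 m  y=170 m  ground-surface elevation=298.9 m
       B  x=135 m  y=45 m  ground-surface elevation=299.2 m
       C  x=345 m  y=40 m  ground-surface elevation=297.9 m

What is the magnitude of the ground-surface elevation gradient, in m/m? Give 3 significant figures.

Taking A as reference: B−A = (-115, -125, +0.3); C−A = (95, -130, -1.0).
Solve a·Δx + b·Δy = Δz: det = (-115)·(-130) − 95·(-125) = 26825.
∂z/∂x = [(+0.3)·(-130) − (-1.0)·(-125)] / 26825 = -0.006114
∂z/∂y = [(-115)·(-1.0) − 95·(+0.3)] / 26825 = +0.003225
|∇f| = √(-0.006114² + 0.003225²) = 0.006912 m/m

0.00691 m/m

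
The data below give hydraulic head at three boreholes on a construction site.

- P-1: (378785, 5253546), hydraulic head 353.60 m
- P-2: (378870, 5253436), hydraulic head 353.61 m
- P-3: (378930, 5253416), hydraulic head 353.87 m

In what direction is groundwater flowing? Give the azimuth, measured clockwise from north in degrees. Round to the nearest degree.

Differences from P-1: to P-2 (Δx, Δy, Δh) = (85, -110, +0.01); to P-3 = (145, -130, +0.27).
Solve a·Δx + b·Δy = Δh: det = 85·(-130) − 145·(-110) = 4900.
∂h/∂x = [(+0.01)·(-130) − (+0.27)·(-110)] / 4900 = +0.005796
∂h/∂y = [85·(+0.27) − 145·(+0.01)] / 4900 = +0.004388
Flow direction (−∇h) has components (-0.005796 E, -0.004388 N).
Azimuth = atan2(E, N) = atan2(-0.005796, -0.004388) = 232.9° ≈ 233°.

233°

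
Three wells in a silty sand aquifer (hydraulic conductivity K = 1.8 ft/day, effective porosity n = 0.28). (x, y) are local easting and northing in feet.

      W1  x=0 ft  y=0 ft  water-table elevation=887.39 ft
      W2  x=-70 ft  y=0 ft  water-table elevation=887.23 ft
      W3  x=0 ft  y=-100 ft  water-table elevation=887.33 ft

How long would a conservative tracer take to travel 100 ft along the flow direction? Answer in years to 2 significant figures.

18 years

∂h/∂x = (887.23 − 887.39) / (-70 − 0) = +0.002286
∂h/∂y = (887.33 − 887.39) / (-100 − 0) = +0.0006000
|∇h| = √(0.002286² + 0.0006000²) = 0.002363
Seepage velocity v = K·i/n = 1.8 × 0.002363 / 0.28 = 0.01519 ft/day.
t = 100 / 0.01519 = 6583 days = 18 years.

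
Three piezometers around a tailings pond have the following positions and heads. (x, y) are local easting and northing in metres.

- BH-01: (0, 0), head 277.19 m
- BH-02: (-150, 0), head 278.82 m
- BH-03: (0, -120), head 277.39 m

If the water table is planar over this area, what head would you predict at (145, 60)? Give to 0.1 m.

275.5 m

∂h/∂x = (278.82 − 277.19) / (-150 − 0) = -0.01087
∂h/∂y = (277.39 − 277.19) / (-120 − 0) = -0.001667
h(145, 60) = 277.19 + (-0.01087)·(145) + (-0.001667)·(60) = 277.19 -1.576 -0.100 = 275.514 m.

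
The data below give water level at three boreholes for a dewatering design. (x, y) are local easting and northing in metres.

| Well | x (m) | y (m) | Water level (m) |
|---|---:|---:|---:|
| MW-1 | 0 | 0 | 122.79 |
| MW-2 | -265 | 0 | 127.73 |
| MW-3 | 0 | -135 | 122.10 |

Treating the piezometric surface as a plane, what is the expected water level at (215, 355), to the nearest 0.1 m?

∂h/∂x = (127.73 − 122.79) / (-265 − 0) = -0.01864
∂h/∂y = (122.10 − 122.79) / (-135 − 0) = +0.005111
h(215, 355) = 122.79 + (-0.01864)·(215) + (+0.005111)·(355) = 122.79 -4.008 +1.814 = 120.597 m.

120.6 m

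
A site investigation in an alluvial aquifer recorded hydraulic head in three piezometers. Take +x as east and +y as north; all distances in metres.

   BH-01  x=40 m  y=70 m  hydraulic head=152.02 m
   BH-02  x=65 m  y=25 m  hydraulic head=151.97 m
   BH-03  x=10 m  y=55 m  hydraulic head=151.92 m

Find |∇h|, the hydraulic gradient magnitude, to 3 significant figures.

0.00318

Taking BH-01 as reference: BH-02−BH-01 = (25, -45, -0.05); BH-03−BH-01 = (-30, -15, -0.10).
Determinant of the coordinate differences = 25·(-15) − (-30)·(-45) = -1725.
∂h/∂x = [(-0.05)·(-15) − (-0.10)·(-45)] / -1725 = +0.002174
∂h/∂y = [25·(-0.10) − (-30)·(-0.05)] / -1725 = +0.002319
|∇h| = √(0.002174² + 0.002319²) = 0.003179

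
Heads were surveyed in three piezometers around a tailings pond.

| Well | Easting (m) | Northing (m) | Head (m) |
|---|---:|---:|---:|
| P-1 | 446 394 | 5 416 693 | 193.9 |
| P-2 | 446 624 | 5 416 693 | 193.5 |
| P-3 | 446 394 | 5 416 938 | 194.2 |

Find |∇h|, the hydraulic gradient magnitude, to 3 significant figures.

∂h/∂x = (193.5 − 193.9) / (446624 − 446394) = -0.001739
∂h/∂y = (194.2 − 193.9) / (5416938 − 5416693) = +0.001224
|∇h| = √(-0.001739² + 0.001224²) = 0.002127

0.00213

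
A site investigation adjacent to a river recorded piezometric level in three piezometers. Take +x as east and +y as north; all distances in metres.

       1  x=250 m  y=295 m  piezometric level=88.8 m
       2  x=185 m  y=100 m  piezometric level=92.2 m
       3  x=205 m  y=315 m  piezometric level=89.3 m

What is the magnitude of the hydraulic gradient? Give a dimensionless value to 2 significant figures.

0.020

Differences from 1: to 2 (Δx, Δy, Δh) = (-65, -195, +3.4); to 3 = (-45, 20, +0.5).
Solve a·Δx + b·Δy = Δh: det = (-65)·20 − (-45)·(-195) = -10075.
∂h/∂x = [(+3.4)·20 − (+0.5)·(-195)] / -10075 = -0.01643
∂h/∂y = [(-65)·(+0.5) − (-45)·(+3.4)] / -10075 = -0.01196
|∇h| = √(-0.01643² + -0.01196²) = 0.02032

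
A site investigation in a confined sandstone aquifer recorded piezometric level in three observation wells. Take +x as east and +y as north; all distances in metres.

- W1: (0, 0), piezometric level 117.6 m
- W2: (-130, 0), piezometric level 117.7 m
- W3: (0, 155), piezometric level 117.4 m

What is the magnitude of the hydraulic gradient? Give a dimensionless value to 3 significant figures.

∂h/∂x = (117.7 − 117.6) / (-130 − 0) = -0.0007692
∂h/∂y = (117.4 − 117.6) / (155 − 0) = -0.001290
|∇h| = √(-0.0007692² + -0.001290²) = 0.001502

0.00150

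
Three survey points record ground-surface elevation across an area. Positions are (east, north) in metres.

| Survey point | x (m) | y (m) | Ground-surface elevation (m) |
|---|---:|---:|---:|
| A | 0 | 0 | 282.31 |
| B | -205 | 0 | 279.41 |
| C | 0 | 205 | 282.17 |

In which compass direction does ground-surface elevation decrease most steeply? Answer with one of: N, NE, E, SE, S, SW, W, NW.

∂z/∂x = (279.41 − 282.31) / (-205 − 0) = +0.01415
∂z/∂y = (282.17 − 282.31) / (205 − 0) = -0.0006829
Steepest decrease is along −∇f = (-0.01415 E, +0.0006829 N) → west.

W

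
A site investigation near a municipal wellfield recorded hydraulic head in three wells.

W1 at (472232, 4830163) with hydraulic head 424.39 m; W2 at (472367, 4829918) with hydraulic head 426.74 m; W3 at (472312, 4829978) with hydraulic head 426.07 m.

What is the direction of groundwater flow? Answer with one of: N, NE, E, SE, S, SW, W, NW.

NW

Taking W1 as reference: W2−W1 = (135, -245, +2.35); W3−W1 = (80, -185, +1.68).
Determinant of the coordinate differences = 135·(-185) − 80·(-245) = -5375.
∂h/∂x = [(+2.35)·(-185) − (+1.68)·(-245)] / -5375 = +0.004307
∂h/∂y = [135·(+1.68) − 80·(+2.35)] / -5375 = -0.007219
Flow = −∇h = (-0.004307 east, +0.007219 north), which points northwest.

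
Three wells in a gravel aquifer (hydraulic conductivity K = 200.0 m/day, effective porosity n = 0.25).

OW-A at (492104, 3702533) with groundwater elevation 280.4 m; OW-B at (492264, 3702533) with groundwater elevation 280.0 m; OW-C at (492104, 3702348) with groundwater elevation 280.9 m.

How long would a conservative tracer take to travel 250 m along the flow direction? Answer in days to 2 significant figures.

∂h/∂x = (280.0 − 280.4) / (492264 − 492104) = -0.002500
∂h/∂y = (280.9 − 280.4) / (3702348 − 3702533) = -0.002703
|∇h| = √(-0.002500² + -0.002703²) = 0.003682
Seepage velocity v = K·i/n = 200.0 × 0.003682 / 0.25 = 2.946 m/day.
t = 250 / 2.946 = 84.86 days.

85 days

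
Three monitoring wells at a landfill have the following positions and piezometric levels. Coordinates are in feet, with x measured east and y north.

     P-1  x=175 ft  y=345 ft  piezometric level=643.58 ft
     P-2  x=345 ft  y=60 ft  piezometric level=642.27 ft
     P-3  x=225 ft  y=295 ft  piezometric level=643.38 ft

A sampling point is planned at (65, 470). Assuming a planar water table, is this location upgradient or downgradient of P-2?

With h = a·x + b·y + c and P-1 as origin, the differences give:
  170·a + (-285)·b = -1.31
  50·a + (-50)·b = -0.20
Eliminate b (×(-50) and ×(-285), subtract): 5750·a = 8.500 → a = ∂h/∂x = +0.001478
Back-substitute: b = ∂h/∂y = +0.005478.
Head at (65, 470) = 643.58 + (+0.001478)·(-110) + (+0.005478)·(125) = 644.10 ft.
That is higher than the 642.27 ft at P-2, so the point is upgradient.

upgradient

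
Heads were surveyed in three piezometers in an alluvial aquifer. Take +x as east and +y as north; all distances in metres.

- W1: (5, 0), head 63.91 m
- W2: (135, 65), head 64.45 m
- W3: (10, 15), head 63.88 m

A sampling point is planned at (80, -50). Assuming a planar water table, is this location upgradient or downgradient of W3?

upgradient

Three-point gradient (reference W1): Δ to W2 = (130, 65, +0.54), Δ to W3 = (5, 15, -0.03).
∂h/∂x = +0.006185, ∂h/∂y = -0.004062 (det = 1625).
Head at (80, -50) = 63.91 + (+0.006185)·(75) + (-0.004062)·(-50) = 64.58 m.
That is higher than the 63.88 m at W3, so the point is upgradient.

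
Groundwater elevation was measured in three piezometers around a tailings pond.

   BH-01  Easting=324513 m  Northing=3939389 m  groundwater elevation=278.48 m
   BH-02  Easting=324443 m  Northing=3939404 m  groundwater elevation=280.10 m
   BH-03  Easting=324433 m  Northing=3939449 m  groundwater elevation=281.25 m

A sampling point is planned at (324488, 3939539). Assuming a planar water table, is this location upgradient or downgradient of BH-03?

upgradient

Taking BH-01 as reference: BH-02−BH-01 = (-70, 15, +1.62); BH-03−BH-01 = (-80, 60, +2.77).
Solve a·Δx + b·Δy = Δh: det = (-70)·60 − (-80)·15 = -3000.
∂h/∂x = [(+1.62)·60 − (+2.77)·15] / -3000 = -0.01855
∂h/∂y = [(-70)·(+2.77) − (-80)·(+1.62)] / -3000 = +0.02143
Head at (324488, 3939539) = 278.48 + (-0.01855)·(-25) + (+0.02143)·(150) = 282.16 m.
That is higher than the 281.25 m at BH-03, so the point is upgradient.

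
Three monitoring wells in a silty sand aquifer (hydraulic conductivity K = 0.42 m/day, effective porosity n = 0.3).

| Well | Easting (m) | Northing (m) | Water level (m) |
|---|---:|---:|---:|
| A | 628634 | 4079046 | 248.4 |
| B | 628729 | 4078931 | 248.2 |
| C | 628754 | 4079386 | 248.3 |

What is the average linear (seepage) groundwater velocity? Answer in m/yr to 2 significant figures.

0.90 m/yr

With h = a·x + b·y + c and A as origin, the differences give:
  95·a + (-115)·b = -0.2
  120·a + 340·b = -0.1
Eliminate b (×340 and ×(-115), subtract): 46100·a = -79.50 → a = ∂h/∂x = -0.001725
Back-substitute: b = ∂h/∂y = +0.0003145.
|∇h| = √(-0.001725² + 0.0003145²) = 0.001753
Seepage velocity v = K·i/n = 0.42 × 0.001753 / 0.3 = 0.002454 m/day = 0.8963 m/yr.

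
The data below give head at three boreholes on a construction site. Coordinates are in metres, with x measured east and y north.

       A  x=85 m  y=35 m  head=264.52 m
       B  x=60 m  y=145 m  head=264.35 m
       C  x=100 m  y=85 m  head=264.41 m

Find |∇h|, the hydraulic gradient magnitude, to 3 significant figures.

0.00221

Taking A as reference: B−A = (-25, 110, -0.17); C−A = (15, 50, -0.11).
Determinant of the coordinate differences = (-25)·50 − 15·110 = -2900.
∂h/∂x = [(-0.17)·50 − (-0.11)·110] / -2900 = -0.001241
∂h/∂y = [(-25)·(-0.11) − 15·(-0.17)] / -2900 = -0.001828
|∇h| = √(-0.001241² + -0.001828²) = 0.002209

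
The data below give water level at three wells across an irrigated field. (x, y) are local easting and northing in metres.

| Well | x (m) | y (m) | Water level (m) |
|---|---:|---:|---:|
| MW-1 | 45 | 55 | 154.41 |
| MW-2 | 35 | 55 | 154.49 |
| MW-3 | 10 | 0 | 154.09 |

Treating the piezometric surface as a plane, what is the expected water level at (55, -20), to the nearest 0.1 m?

With h = a·x + b·y + c and MW-1 as origin, the differences give:
  (-10)·a + 0·b = +0.08
  (-35)·a + (-55)·b = -0.32
Eliminate b (×(-55) and ×0, subtract): 550·a = -4.400 → a = ∂h/∂x = -0.008000
Back-substitute: b = ∂h/∂y = +0.01091.
h(55, -20) = 154.41 + (-0.008000)·(10) + (+0.01091)·(-75) = 154.41 -0.080 -0.818 = 153.512 m.

153.5 m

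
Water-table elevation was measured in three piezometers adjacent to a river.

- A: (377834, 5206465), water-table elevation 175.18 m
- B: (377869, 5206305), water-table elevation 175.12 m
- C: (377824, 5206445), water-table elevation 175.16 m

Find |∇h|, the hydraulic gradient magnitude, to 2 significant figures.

Taking A as reference: B−A = (35, -160, -0.06); C−A = (-10, -20, -0.02).
Solve a·Δx + b·Δy = Δh: det = 35·(-20) − (-10)·(-160) = -2300.
∂h/∂x = [(-0.06)·(-20) − (-0.02)·(-160)] / -2300 = +0.0008696
∂h/∂y = [35·(-0.02) − (-10)·(-0.06)] / -2300 = +0.0005652
|∇h| = √(0.0008696² + 0.0005652²) = 0.001037

0.0010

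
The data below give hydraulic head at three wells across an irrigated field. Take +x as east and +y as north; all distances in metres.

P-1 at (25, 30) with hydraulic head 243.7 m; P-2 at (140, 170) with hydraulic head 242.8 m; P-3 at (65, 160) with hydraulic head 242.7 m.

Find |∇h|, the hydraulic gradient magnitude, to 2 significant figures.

Taking P-1 as reference: P-2−P-1 = (115, 140, -0.9); P-3−P-1 = (40, 130, -1.0).
Determinant of the coordinate differences = 115·130 − 40·140 = 9350.
∂h/∂x = [(-0.9)·130 − (-1.0)·140] / 9350 = +0.002460
∂h/∂y = [115·(-1.0) − 40·(-0.9)] / 9350 = -0.008449
|∇h| = √(0.002460² + -0.008449²) = 0.0088

0.0088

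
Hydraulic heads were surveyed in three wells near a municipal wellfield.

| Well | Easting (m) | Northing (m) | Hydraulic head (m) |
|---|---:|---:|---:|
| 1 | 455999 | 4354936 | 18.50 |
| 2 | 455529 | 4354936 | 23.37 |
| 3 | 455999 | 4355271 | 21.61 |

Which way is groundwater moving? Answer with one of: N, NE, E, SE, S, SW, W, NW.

∂h/∂x = (23.37 − 18.50) / (455529 − 455999) = -0.01036
∂h/∂y = (21.61 − 18.50) / (4355271 − 4354936) = +0.009284
Flow = −∇h = (+0.01036 east, -0.009284 north), which points southeast.

SE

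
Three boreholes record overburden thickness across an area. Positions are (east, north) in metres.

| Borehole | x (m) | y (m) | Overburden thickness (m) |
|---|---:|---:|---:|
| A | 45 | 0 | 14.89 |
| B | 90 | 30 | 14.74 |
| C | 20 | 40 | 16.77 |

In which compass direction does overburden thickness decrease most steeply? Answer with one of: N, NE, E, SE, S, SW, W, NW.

SE

Three-point gradient (reference A): Δ to B = (45, 30, -0.15), Δ to C = (-25, 40, +1.88).
∂d/∂x = -0.02447, ∂d/∂y = +0.03171 (det = 2550).
Steepest decrease is along −∇f = (+0.02447 E, -0.03171 N) → southeast.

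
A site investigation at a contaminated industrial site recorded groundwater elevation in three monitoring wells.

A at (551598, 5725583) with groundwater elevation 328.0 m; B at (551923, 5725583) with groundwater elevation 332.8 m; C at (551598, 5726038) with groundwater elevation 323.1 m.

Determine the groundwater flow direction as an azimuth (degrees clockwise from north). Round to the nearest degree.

306°

∂h/∂x = (332.8 − 328.0) / (551923 − 551598) = +0.01477
∂h/∂y = (323.1 − 328.0) / (5726038 − 5725583) = -0.01077
Flow direction (−∇h) has components (-0.01477 E, +0.01077 N).
Azimuth = atan2(E, N) = atan2(-0.01477, +0.01077) = 306.1° ≈ 306°.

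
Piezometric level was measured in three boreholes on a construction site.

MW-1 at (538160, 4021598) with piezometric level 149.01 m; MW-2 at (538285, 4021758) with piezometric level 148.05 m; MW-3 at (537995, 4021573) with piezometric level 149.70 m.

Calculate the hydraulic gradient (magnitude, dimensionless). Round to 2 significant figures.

With h = a·x + b·y + c and MW-1 as origin, the differences give:
  125·a + 160·b = -0.96
  (-165)·a + (-25)·b = +0.69
Eliminate b (×(-25) and ×160, subtract): 23275·a = -86.400 → a = ∂h/∂x = -0.003712
Back-substitute: b = ∂h/∂y = -0.003100.
|∇h| = √(-0.003712² + -0.003100²) = 0.004836

0.0048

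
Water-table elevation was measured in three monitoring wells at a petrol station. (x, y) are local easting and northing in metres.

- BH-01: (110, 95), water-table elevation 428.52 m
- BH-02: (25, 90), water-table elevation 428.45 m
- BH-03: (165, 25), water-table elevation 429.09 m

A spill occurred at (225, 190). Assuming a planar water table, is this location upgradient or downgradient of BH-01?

With h = a·x + b·y + c and BH-01 as origin, the differences give:
  (-85)·a + (-5)·b = -0.07
  55·a + (-70)·b = +0.57
Eliminate b (×(-70) and ×(-5), subtract): 6225·a = 7.750 → a = ∂h/∂x = +0.001245
Back-substitute: b = ∂h/∂y = -0.007165.
Head at (225, 190) = 428.52 + (+0.001245)·(115) + (-0.007165)·(95) = 427.98 m.
That is lower than the 428.52 m at BH-01, so the point is downgradient.

downgradient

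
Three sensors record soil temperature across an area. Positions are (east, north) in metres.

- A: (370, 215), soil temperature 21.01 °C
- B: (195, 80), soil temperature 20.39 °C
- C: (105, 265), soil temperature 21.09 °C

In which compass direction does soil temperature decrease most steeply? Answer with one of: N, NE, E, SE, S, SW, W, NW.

Three-point gradient (reference A): Δ to B = (-175, -135, -0.62), Δ to C = (-265, 50, +0.08).
∂T/∂x = +0.0004537, ∂T/∂y = +0.004004 (det = -44525).
Steepest decrease is along −∇f = (-0.0004537 E, -0.004004 N) → south.

S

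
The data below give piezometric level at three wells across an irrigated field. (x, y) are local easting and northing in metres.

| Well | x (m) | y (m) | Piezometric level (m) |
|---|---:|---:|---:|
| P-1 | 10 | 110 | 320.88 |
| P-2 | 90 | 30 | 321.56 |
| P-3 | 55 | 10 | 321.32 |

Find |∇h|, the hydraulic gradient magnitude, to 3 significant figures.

Taking P-1 as reference: P-2−P-1 = (80, -80, +0.68); P-3−P-1 = (45, -100, +0.44).
Solve a·Δx + b·Δy = Δh: det = 80·(-100) − 45·(-80) = -4400.
∂h/∂x = [(+0.68)·(-100) − (+0.44)·(-80)] / -4400 = +0.007455
∂h/∂y = [80·(+0.44) − 45·(+0.68)] / -4400 = -0.001045
|∇h| = √(0.007455² + -0.001045²) = 0.007528

0.00753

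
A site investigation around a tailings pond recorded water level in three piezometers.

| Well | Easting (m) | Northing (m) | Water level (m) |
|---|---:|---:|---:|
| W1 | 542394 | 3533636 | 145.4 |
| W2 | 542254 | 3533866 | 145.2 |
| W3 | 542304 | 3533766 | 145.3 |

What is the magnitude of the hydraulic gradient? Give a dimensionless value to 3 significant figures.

0.00200

Differences from W1: to W2 (Δx, Δy, Δh) = (-140, 230, -0.2); to W3 = (-90, 130, -0.1).
Solve a·Δx + b·Δy = Δh: det = (-140)·130 − (-90)·230 = 2500.
∂h/∂x = [(-0.2)·130 − (-0.1)·230] / 2500 = -0.001200
∂h/∂y = [(-140)·(-0.1) − (-90)·(-0.2)] / 2500 = -0.001600
|∇h| = √(-0.001200² + -0.001600²) = 0.002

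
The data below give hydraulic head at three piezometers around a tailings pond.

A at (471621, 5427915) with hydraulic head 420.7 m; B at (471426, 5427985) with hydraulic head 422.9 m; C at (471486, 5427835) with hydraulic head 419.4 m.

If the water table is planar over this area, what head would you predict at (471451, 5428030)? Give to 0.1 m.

With h = a·x + b·y + c and A as origin, the differences give:
  (-195)·a + 70·b = +2.2
  (-135)·a + (-80)·b = -1.3
Eliminate b (×(-80) and ×70, subtract): 25050·a = -85.00 → a = ∂h/∂x = -0.003393
Back-substitute: b = ∂h/∂y = +0.02198.
h(471451, 5428030) = 420.7 + (-0.003393)·(-170) + (+0.02198)·(115) = 420.7 +0.577 +2.527 = 423.804 m.

423.8 m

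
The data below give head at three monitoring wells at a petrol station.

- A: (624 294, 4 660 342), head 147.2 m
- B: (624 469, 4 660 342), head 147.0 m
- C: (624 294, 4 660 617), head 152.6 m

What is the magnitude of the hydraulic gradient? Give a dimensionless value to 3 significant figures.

∂h/∂x = (147.0 − 147.2) / (624469 − 624294) = -0.001143
∂h/∂y = (152.6 − 147.2) / (4660617 − 4660342) = +0.01964
|∇h| = √(-0.001143² + 0.01964²) = 0.01967

0.0197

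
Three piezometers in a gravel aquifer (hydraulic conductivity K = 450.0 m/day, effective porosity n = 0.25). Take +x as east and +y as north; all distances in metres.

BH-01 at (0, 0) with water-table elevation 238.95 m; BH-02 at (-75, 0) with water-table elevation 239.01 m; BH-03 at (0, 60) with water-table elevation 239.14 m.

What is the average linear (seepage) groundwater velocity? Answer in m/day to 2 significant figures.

∂h/∂x = (239.01 − 238.95) / (-75 − 0) = -0.0008000
∂h/∂y = (239.14 − 238.95) / (60 − 0) = +0.003167
|∇h| = √(-0.0008000² + 0.003167²) = 0.003266
Seepage velocity v = K·i/n = 450.0 × 0.003266 / 0.25 = 5.879 m/day.

5.9 m/day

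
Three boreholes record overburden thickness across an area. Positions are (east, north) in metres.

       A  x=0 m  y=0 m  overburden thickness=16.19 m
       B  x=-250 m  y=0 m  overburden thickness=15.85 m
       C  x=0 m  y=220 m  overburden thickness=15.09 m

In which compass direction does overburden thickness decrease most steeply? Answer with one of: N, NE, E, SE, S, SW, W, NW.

∂d/∂x = (15.85 − 16.19) / (-250 − 0) = +0.001360
∂d/∂y = (15.09 − 16.19) / (220 − 0) = -0.005000
Steepest decrease is along −∇f = (-0.001360 E, +0.005000 N) → north.

N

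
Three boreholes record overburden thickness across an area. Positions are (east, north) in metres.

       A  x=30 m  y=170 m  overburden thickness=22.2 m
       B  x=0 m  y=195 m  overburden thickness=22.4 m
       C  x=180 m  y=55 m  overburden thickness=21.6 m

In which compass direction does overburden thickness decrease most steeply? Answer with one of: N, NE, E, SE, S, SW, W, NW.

Taking A as reference: B−A = (-30, 25, +0.2); C−A = (150, -115, -0.6).
Determinant of the coordinate differences = (-30)·(-115) − 150·25 = -300.
∂d/∂x = [(+0.2)·(-115) − (-0.6)·25] / -300 = +0.02667
∂d/∂y = [(-30)·(-0.6) − 150·(+0.2)] / -300 = +0.04000
Steepest decrease is along −∇f = (-0.02667 E, -0.04000 N) → southwest.

SW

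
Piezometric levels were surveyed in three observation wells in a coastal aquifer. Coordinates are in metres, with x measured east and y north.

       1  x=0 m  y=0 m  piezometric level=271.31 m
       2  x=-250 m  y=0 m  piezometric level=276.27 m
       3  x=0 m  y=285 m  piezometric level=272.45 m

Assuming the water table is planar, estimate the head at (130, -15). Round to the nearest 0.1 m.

∂h/∂x = (276.27 − 271.31) / (-250 − 0) = -0.01984
∂h/∂y = (272.45 − 271.31) / (285 − 0) = +0.004000
h(130, -15) = 271.31 + (-0.01984)·(130) + (+0.004000)·(-15) = 271.31 -2.579 -0.060 = 268.671 m.

268.7 m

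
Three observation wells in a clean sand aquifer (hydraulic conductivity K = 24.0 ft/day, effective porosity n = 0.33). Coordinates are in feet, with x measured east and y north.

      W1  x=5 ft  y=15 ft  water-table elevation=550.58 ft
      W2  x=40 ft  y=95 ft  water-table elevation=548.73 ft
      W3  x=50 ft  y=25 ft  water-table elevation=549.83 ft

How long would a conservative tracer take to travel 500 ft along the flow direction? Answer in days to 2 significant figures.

320 days

Differences from W1: to W2 (Δx, Δy, Δh) = (35, 80, -1.85); to W3 = (45, 10, -0.75).
Determinant of the coordinate differences = 35·10 − 45·80 = -3250.
∂h/∂x = [(-1.85)·10 − (-0.75)·80] / -3250 = -0.01277
∂h/∂y = [35·(-0.75) − 45·(-1.85)] / -3250 = -0.01754
|∇h| = √(-0.01277² + -0.01754²) = 0.0217
Seepage velocity v = K·i/n = 24.0 × 0.0217 / 0.33 = 1.578 ft/day.
t = 500 / 1.578 = 316.9 days.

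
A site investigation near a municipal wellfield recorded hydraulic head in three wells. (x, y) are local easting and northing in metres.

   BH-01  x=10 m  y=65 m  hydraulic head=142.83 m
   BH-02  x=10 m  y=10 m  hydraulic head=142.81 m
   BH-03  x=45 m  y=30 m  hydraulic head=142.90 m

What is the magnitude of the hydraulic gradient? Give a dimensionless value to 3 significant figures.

Three-point gradient (reference BH-01): Δ to BH-02 = (0, -55, -0.02), Δ to BH-03 = (35, -35, +0.07).
∂h/∂x = +0.002364, ∂h/∂y = +0.0003636 (det = 1925).
|∇h| = √(0.002364² + 0.0003636²) = 0.002392

0.00239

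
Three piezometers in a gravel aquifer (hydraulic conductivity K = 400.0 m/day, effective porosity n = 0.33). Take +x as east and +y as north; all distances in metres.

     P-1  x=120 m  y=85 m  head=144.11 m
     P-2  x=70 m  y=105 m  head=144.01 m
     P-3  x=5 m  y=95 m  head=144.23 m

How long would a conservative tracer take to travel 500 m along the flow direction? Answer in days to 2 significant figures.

Differences from P-1: to P-2 (Δx, Δy, Δh) = (-50, 20, -0.10); to P-3 = (-115, 10, +0.12).
Determinant of the coordinate differences = (-50)·10 − (-115)·20 = 1800.
∂h/∂x = [(-0.10)·10 − (+0.12)·20] / 1800 = -0.001889
∂h/∂y = [(-50)·(+0.12) − (-115)·(-0.10)] / 1800 = -0.009722
|∇h| = √(-0.001889² + -0.009722²) = 0.009904
Seepage velocity v = K·i/n = 400.0 × 0.009904 / 0.33 = 12 m/day.
t = 500 / 12 = 41.67 days.

42 days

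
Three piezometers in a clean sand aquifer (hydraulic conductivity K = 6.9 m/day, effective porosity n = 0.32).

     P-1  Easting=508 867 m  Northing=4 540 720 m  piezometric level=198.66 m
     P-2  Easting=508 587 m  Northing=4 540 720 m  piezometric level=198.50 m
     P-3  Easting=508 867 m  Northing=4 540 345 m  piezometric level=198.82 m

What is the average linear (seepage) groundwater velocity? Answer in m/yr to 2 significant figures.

5.6 m/yr

∂h/∂x = (198.50 − 198.66) / (508587 − 508867) = +0.0005714
∂h/∂y = (198.82 − 198.66) / (4540345 − 4540720) = -0.0004267
|∇h| = √(0.0005714² + -0.0004267²) = 0.0007131
Seepage velocity v = K·i/n = 6.9 × 0.0007131 / 0.32 = 0.01538 m/day = 5.618 m/yr.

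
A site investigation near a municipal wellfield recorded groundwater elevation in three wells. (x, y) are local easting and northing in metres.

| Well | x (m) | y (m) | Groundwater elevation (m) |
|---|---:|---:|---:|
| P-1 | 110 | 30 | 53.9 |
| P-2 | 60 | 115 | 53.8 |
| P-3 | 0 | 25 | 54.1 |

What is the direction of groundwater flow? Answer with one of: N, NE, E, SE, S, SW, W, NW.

With h = a·x + b·y + c and P-1 as origin, the differences give:
  (-50)·a + 85·b = -0.1
  (-110)·a + (-5)·b = +0.2
Eliminate b (×(-5) and ×85, subtract): 9600·a = -16.50 → a = ∂h/∂x = -0.001719
Back-substitute: b = ∂h/∂y = -0.002188.
Flow = −∇h = (+0.001719 east, +0.002188 north), which points northeast.

NE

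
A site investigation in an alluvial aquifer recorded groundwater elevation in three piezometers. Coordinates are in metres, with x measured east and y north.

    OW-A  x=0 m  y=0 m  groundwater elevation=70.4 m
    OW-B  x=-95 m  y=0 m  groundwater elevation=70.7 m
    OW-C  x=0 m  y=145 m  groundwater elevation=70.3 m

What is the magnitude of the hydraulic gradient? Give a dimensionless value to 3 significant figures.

∂h/∂x = (70.7 − 70.4) / (-95 − 0) = -0.003158
∂h/∂y = (70.3 − 70.4) / (145 − 0) = -0.0006897
|∇h| = √(-0.003158² + -0.0006897²) = 0.003232

0.00323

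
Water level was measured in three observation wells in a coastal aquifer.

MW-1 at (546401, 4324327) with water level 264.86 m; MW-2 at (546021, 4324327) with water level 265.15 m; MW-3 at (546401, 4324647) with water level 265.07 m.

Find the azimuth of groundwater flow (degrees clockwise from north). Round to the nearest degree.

∂h/∂x = (265.15 − 264.86) / (546021 − 546401) = -0.0007632
∂h/∂y = (265.07 − 264.86) / (4324647 − 4324327) = +0.0006562
Flow direction (−∇h) has components (+0.0007632 E, -0.0006562 N).
Azimuth = atan2(E, N) = atan2(+0.0007632, -0.0006562) = 130.7° ≈ 131°.

131°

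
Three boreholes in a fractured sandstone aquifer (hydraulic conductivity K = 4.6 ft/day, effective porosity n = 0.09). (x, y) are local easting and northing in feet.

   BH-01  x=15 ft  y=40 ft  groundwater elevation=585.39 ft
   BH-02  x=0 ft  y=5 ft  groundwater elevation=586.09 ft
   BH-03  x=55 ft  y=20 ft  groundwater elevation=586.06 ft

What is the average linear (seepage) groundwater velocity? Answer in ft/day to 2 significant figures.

With h = a·x + b·y + c and BH-01 as origin, the differences give:
  (-15)·a + (-35)·b = +0.70
  40·a + (-20)·b = +0.67
Eliminate b (×(-20) and ×(-35), subtract): 1700·a = 9.450 → a = ∂h/∂x = +0.005559
Back-substitute: b = ∂h/∂y = -0.02238.
|∇h| = √(0.005559² + -0.02238²) = 0.02306
Seepage velocity v = K·i/n = 4.6 × 0.02306 / 0.09 = 1.179 ft/day.

1.2 ft/day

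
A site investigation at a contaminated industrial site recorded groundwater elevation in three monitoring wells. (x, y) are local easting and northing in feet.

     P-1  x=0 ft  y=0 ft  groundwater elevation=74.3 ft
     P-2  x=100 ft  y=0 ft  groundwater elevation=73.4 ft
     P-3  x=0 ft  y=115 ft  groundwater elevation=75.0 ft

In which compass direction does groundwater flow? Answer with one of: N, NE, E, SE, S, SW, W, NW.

∂h/∂x = (73.4 − 74.3) / (100 − 0) = -0.009000
∂h/∂y = (75.0 − 74.3) / (115 − 0) = +0.006087
Flow = −∇h = (+0.009000 east, -0.006087 north), which points southeast.

SE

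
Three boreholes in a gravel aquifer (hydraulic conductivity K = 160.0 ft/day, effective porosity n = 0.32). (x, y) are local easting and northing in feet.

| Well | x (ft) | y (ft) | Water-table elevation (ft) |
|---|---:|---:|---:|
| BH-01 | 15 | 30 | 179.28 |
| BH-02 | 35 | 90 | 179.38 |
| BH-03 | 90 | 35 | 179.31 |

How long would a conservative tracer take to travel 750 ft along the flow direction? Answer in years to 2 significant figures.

Differences from BH-01: to BH-02 (Δx, Δy, Δh) = (20, 60, +0.10); to BH-03 = (75, 5, +0.03).
Determinant of the coordinate differences = 20·5 − 75·60 = -4400.
∂h/∂x = [(+0.10)·5 − (+0.03)·60] / -4400 = +0.0002955
∂h/∂y = [20·(+0.03) − 75·(+0.10)] / -4400 = +0.001568
|∇h| = √(0.0002955² + 0.001568²) = 0.001596
Seepage velocity v = K·i/n = 160.0 × 0.001596 / 0.32 = 0.798 ft/day.
t = 750 / 0.798 = 939.8 days = 2.57 years.

2.6 years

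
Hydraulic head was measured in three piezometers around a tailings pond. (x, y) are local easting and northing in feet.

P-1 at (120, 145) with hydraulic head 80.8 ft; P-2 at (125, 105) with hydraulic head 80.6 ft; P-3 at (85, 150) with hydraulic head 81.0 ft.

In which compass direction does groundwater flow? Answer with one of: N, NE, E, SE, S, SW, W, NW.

With h = a·x + b·y + c and P-1 as origin, the differences give:
  5·a + (-40)·b = -0.2
  (-35)·a + 5·b = +0.2
Eliminate b (×5 and ×(-40), subtract): -1375·a = 7.00 → a = ∂h/∂x = -0.005091
Back-substitute: b = ∂h/∂y = +0.004364.
Flow = −∇h = (+0.005091 east, -0.004364 north), which points southeast.

SE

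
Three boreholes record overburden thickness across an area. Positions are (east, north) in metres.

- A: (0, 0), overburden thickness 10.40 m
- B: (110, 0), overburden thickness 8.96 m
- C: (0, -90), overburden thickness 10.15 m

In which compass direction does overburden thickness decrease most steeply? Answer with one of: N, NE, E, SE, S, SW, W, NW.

E

∂d/∂x = (8.96 − 10.40) / (110 − 0) = -0.01309
∂d/∂y = (10.15 − 10.40) / (-90 − 0) = +0.002778
Steepest decrease is along −∇f = (+0.01309 E, -0.002778 N) → east.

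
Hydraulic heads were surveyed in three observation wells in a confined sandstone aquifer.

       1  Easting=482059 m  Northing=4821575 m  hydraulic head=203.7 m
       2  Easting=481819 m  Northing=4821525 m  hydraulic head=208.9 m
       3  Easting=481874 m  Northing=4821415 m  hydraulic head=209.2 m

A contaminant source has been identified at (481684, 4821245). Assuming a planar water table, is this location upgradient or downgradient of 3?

upgradient

Taking 1 as reference: 2−1 = (-240, -50, +5.2); 3−1 = (-185, -160, +5.5).
Determinant of the coordinate differences = (-240)·(-160) − (-185)·(-50) = 29150.
∂h/∂x = [(+5.2)·(-160) − (+5.5)·(-50)] / 29150 = -0.01911
∂h/∂y = [(-240)·(+5.5) − (-185)·(+5.2)] / 29150 = -0.01228
Head at (481684, 4821245) = 203.7 + (-0.01911)·(-375) + (-0.01228)·(-330) = 214.92 m.
That is higher than the 209.2 m at 3, so the point is upgradient.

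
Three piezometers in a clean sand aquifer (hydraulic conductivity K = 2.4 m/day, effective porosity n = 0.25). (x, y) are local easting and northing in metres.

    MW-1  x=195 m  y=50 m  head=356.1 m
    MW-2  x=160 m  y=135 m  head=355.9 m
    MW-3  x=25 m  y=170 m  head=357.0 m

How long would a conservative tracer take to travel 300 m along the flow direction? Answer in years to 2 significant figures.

Taking MW-1 as reference: MW-2−MW-1 = (-35, 85, -0.2); MW-3−MW-1 = (-170, 120, +0.9).
Solve a·Δx + b·Δy = Δh: det = (-35)·120 − (-170)·85 = 10250.
∂h/∂x = [(-0.2)·120 − (+0.9)·85] / 10250 = -0.009805
∂h/∂y = [(-35)·(+0.9) − (-170)·(-0.2)] / 10250 = -0.006390
|∇h| = √(-0.009805² + -0.006390²) = 0.0117
Seepage velocity v = K·i/n = 2.4 × 0.0117 / 0.25 = 0.1123 m/day.
t = 300 / 0.1123 = 2671 days = 7.31 years.

7.3 years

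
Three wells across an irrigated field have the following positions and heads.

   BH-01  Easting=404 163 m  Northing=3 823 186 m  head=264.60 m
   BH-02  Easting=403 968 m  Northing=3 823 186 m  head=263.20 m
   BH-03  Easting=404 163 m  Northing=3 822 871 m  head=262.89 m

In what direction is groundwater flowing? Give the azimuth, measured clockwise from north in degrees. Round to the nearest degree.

∂h/∂x = (263.20 − 264.60) / (403968 − 404163) = +0.007179
∂h/∂y = (262.89 − 264.60) / (3822871 − 3823186) = +0.005429
Flow direction (−∇h) has components (-0.007179 E, -0.005429 N).
Azimuth = atan2(E, N) = atan2(-0.007179, -0.005429) = 232.9° ≈ 233°.

233°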